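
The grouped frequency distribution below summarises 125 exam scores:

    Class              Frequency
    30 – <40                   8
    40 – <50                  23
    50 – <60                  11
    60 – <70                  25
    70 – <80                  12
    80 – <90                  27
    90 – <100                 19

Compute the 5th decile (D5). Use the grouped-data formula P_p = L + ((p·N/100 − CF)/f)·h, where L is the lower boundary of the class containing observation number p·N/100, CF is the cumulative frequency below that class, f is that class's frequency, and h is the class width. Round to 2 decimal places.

68.20

N = 125; target position k = 50/100 · 125 = 62.5.
Cumulative frequencies: 8, 31, 42, 67, 79, 106, 125.
Observation 62.5 falls in the class 60 – <70.
L = 60, CF = 42, f = 25, h = 10.
P50 = 60 + ((62.5 − 42)/25)·10 = 60 + 8.2 = 68.2.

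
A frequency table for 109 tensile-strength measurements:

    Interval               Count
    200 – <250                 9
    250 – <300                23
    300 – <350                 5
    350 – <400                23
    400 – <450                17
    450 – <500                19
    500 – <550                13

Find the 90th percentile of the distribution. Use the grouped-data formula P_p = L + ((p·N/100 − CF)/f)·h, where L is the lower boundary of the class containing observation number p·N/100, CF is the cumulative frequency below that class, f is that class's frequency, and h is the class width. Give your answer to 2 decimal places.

N = 109; target position k = 90/100 · 109 = 98.1.
Cumulative frequencies: 9, 32, 37, 60, 77, 96, 109.
Observation 98.1 falls in the class 500 – <550.
L = 500, CF = 96, f = 13, h = 50.
P90 = 500 + ((98.1 − 96)/13)·50 = 500 + 8.07692 = 508.077.

508.08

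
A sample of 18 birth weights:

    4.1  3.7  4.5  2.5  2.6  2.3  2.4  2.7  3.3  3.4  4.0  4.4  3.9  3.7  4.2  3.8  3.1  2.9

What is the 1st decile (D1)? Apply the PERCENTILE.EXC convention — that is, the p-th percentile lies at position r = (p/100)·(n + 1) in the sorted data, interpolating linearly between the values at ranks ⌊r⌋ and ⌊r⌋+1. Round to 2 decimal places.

Sorted: 2.3, 2.4, 2.5, 2.6, 2.7, 2.9, 3.1, 3.3, 3.4, 3.7, 3.7, 3.8, 3.9, 4.0, 4.1, 4.2, 4.4, 4.5.
n = 18.
r = (10/100)·(18 + 1) = 1.9.
Rank 1 is 2.3 and rank 2 is 2.4.
Interpolate: 2.3 + 0.9·(2.4 − 2.3) = 2.3 + 0.9·0.1 = 2.39.

2.39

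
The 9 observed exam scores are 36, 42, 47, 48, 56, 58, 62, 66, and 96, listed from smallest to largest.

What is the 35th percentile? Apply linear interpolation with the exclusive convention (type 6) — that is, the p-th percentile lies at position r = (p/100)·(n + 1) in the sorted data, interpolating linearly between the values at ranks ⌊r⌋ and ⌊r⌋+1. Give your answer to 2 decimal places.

n = 9.
r = (35/100)·(9 + 1) = 3.5.
Rank 3 is 47 and rank 4 is 48.
Interpolate: 47 + 0.5·(48 − 47) = 47 + 0.5·1 = 47.5.

47.50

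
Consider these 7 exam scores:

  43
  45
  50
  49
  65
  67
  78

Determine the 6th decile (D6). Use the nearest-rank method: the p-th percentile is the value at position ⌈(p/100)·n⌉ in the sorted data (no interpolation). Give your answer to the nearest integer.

Sorted: 43, 45, 49, 50, 65, 67, 78.
n = 7.
Position = ⌈60/100 · 7⌉ = ⌈4.2⌉ = 5.
The value at rank 5 is 65.

65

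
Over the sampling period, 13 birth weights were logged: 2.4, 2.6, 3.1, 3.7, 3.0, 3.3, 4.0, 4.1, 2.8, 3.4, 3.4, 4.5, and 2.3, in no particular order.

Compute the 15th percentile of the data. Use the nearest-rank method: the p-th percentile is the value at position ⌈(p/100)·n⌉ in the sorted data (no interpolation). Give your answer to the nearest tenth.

Sorted: 2.3, 2.4, 2.6, 2.8, 3.0, 3.1, 3.3, 3.4, 3.4, 3.7, 4.0, 4.1, 4.5.
n = 13.
Position = ⌈15/100 · 13⌉ = ⌈1.95⌉ = 2.
The value at rank 2 is 2.4.

2.4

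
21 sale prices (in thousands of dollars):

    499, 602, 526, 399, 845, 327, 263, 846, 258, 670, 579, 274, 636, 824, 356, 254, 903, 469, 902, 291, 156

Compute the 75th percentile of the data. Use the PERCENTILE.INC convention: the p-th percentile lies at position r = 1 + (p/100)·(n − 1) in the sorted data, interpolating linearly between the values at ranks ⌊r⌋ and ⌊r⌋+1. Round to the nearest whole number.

Sorted: 156, 254, 258, 263, 274, 291, 327, 356, 399, 469, 499, 526, 579, 602, 636, 670, 824, 845, 846, 902, 903.
n = 21.
r = 1 + (75/100)·(21 − 1) = 1 + 15 = 16.
r is an integer, so P75 is the value at rank 16: 670.

670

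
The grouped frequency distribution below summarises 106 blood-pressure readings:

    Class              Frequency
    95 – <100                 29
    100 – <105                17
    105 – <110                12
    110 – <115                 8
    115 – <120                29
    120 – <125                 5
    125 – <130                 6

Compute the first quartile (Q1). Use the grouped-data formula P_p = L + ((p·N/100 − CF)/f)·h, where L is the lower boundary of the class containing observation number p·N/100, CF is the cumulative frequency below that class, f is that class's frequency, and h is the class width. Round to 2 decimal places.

99.57

N = 106; target position k = 25/100 · 106 = 26.5.
Cumulative frequencies: 29, 46, 58, 66, 95, 100, 106.
Observation 26.5 falls in the class 95 – <100.
L = 95, CF = 0, f = 29, h = 5.
P25 = 95 + ((26.5 − 0)/29)·5 = 95 + 4.56897 = 99.569.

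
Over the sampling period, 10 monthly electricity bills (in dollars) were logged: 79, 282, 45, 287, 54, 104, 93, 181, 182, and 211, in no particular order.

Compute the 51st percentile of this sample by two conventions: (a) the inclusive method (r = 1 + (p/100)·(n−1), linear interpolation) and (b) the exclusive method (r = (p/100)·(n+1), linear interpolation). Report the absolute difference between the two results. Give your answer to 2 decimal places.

Sorted: 45, 54, 79, 93, 104, 181, 182, 211, 282, 287.
n = 10.
(a) r = 5.59; between ranks 5 (104) and 6 (181): 149.43.
(b) r = 5.61; between ranks 5 (104) and 6 (181): 150.97.
|149.43 − 150.97| = 1.54.

1.54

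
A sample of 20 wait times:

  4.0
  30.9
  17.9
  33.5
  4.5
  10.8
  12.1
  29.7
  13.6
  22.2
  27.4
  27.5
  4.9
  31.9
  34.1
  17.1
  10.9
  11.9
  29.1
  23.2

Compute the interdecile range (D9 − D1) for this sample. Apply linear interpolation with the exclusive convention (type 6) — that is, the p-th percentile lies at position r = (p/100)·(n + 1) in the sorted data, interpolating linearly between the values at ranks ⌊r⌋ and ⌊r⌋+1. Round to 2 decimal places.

28.80

Sorted: 4.0, 4.5, 4.9, 10.8, 10.9, 11.9, 12.1, 13.6, 17.1, 17.9, 22.2, 23.2, 27.4, 27.5, 29.1, 29.7, 30.9, 31.9, 33.5, 34.1.
n = 20.
P10: r = 2.1; ranks 2–3 are 4.5, 4.9; interpolating gives 4.54.
P90: r = 18.9; ranks 18–19 are 31.9, 33.5; interpolating gives 33.34.
Difference: 33.34 − 4.54 = 28.8.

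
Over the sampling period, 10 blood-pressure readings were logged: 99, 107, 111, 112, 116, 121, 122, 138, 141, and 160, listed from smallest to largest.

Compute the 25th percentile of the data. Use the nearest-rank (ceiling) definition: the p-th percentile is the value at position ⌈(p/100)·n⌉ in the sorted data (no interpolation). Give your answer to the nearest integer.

n = 10.
Position = ⌈25/100 · 10⌉ = ⌈2.5⌉ = 3.
The value at rank 3 is 111.

111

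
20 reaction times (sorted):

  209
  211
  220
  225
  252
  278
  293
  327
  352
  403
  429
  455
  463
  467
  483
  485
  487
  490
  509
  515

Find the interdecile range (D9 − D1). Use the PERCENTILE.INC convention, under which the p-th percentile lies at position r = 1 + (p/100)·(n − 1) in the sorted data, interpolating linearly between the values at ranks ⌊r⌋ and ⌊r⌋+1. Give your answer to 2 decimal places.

n = 20.
P10: r = 2.9; ranks 2–3 are 211, 220; interpolating gives 219.1.
P90: r = 18.1; ranks 18–19 are 490, 509; interpolating gives 491.9.
Difference: 491.9 − 219.1 = 272.8.

272.80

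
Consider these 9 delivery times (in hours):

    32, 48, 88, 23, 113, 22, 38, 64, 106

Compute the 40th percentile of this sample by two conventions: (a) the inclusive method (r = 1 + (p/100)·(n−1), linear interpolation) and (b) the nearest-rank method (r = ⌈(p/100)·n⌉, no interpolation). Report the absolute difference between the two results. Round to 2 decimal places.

Sorted: 22, 23, 32, 38, 48, 64, 88, 106, 113.
n = 9.
(a) r = 4.2; between ranks 4 (38) and 5 (48): 40.
(b) the nearest-rank method: rank 4 → 38.
|40 − 38| = 2.

2.00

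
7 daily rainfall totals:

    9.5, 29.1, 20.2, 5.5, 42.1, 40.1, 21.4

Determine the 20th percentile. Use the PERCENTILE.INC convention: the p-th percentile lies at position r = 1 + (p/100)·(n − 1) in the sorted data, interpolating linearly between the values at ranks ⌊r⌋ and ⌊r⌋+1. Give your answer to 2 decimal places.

11.64

Sorted: 5.5, 9.5, 20.2, 21.4, 29.1, 40.1, 42.1.
n = 7.
r = 1 + (20/100)·(7 − 1) = 1 + 1.2 = 2.2.
Rank 2 is 9.5 and rank 3 is 20.2.
Interpolate: 9.5 + 0.2·(20.2 − 9.5) = 9.5 + 0.2·10.7 = 11.64.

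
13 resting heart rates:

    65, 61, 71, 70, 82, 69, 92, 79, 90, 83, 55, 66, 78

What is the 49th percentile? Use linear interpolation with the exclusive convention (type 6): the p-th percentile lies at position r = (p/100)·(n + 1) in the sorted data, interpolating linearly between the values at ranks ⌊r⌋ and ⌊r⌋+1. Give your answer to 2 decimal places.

Sorted: 55, 61, 65, 66, 69, 70, 71, 78, 79, 82, 83, 90, 92.
n = 13.
r = (49/100)·(13 + 1) = 6.86.
Rank 6 is 70 and rank 7 is 71.
Interpolate: 70 + 0.86·(71 − 70) = 70 + 0.86·1 = 70.86.

70.86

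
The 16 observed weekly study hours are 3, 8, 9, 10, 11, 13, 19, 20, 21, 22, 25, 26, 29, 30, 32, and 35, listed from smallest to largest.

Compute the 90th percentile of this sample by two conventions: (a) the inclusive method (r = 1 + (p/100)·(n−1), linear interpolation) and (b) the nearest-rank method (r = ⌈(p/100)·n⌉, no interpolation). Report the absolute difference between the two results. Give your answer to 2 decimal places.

1.00

n = 16.
(a) r = 14.5; between ranks 14 (30) and 15 (32): 31.
(b) the nearest-rank method: rank 15 → 32.
|31 − 32| = 1.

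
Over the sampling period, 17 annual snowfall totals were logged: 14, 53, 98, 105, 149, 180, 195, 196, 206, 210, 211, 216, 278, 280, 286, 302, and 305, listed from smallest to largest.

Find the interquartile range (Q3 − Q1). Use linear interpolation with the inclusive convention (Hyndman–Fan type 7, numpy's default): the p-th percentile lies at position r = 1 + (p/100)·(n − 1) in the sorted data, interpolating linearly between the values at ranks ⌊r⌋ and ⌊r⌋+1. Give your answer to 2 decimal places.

129.00

n = 17.
P25: r = 5 (integer) → 149.
P75: r = 13 (integer) → 278.
Difference: 278 − 149 = 129.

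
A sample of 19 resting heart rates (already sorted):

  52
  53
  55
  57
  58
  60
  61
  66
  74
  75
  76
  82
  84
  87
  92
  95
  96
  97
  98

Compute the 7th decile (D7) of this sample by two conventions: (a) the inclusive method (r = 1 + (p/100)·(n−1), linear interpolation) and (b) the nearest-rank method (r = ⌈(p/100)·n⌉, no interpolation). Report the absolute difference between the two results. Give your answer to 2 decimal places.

n = 19.
(a) r = 13.6; between ranks 13 (84) and 14 (87): 85.8.
(b) the nearest-rank method: rank 14 → 87.
|85.8 − 87| = 1.2.

1.20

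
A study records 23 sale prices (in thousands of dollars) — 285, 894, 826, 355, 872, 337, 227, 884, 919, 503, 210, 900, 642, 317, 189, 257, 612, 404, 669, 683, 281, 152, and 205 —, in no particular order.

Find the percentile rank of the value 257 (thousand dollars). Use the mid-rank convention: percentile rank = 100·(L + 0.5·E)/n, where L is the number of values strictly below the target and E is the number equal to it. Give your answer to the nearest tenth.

Sorted: 152, 189, 205, 210, 227, 257, 281, 285, 317, 337, 355, 404, 503, 612, 642, 669, 683, 826, 872, 884, 894, 900, 919.
Count below 257: L = 5; count equal: E = 1; n = 23.
Percentile rank = 100·(5 + 0.5·1)/23 = 100·5.5/23 = 23.91.

23.9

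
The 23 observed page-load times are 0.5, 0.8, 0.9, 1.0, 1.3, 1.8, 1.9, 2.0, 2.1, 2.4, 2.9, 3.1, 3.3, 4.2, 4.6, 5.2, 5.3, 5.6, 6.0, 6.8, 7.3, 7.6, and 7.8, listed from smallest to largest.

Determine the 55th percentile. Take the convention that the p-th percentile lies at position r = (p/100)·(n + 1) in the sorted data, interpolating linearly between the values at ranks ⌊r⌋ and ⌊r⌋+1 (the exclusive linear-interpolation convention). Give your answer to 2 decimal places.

n = 23.
r = (55/100)·(23 + 1) = 13.2.
Rank 13 is 3.3 and rank 14 is 4.2.
Interpolate: 3.3 + 0.2·(4.2 − 3.3) = 3.3 + 0.2·0.9 = 3.48.

3.48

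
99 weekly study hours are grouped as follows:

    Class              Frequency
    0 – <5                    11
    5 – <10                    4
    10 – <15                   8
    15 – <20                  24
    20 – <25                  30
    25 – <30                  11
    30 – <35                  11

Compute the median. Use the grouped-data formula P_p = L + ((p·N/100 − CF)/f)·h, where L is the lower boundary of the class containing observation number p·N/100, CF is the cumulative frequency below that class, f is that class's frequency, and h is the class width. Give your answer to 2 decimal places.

20.42

N = 99; target position k = 50/100 · 99 = 49.5.
Cumulative frequencies: 11, 15, 23, 47, 77, 88, 99.
Observation 49.5 falls in the class 20 – <25.
L = 20, CF = 47, f = 30, h = 5.
P50 = 20 + ((49.5 − 47)/30)·5 = 20 + 0.416667 = 20.4167.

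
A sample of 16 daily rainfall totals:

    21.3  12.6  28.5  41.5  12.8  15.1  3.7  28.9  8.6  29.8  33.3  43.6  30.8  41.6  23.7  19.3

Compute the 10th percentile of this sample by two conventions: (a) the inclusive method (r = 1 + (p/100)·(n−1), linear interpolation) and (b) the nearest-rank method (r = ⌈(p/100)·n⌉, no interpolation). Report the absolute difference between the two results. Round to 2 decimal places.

2.00

Sorted: 3.7, 8.6, 12.6, 12.8, 15.1, 19.3, 21.3, 23.7, 28.5, 28.9, 29.8, 30.8, 33.3, 41.5, 41.6, 43.6.
n = 16.
(a) r = 2.5; between ranks 2 (8.6) and 3 (12.6): 10.6.
(b) the nearest-rank method: rank 2 → 8.6.
|10.6 − 8.6| = 2.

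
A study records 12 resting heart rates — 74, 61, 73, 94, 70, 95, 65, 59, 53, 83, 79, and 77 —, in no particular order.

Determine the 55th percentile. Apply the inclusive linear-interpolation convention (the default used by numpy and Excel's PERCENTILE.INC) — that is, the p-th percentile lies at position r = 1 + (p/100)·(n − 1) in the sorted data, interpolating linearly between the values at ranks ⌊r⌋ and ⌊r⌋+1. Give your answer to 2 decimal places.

Sorted: 53, 59, 61, 65, 70, 73, 74, 77, 79, 83, 94, 95.
n = 12.
r = 1 + (55/100)·(12 − 1) = 1 + 6.05 = 7.05.
Rank 7 is 74 and rank 8 is 77.
Interpolate: 74 + 0.05·(77 − 74) = 74 + 0.05·3 = 74.15.

74.15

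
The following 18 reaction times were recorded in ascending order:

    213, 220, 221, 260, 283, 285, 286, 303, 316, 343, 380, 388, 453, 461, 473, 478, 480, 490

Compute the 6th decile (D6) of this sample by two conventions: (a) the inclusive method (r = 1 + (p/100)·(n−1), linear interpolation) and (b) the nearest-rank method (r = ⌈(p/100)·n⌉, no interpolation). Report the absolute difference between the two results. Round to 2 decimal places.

n = 18.
(a) r = 11.2; between ranks 11 (380) and 12 (388): 381.6.
(b) the nearest-rank method: rank 11 → 380.
|381.6 − 380| = 1.6.

1.60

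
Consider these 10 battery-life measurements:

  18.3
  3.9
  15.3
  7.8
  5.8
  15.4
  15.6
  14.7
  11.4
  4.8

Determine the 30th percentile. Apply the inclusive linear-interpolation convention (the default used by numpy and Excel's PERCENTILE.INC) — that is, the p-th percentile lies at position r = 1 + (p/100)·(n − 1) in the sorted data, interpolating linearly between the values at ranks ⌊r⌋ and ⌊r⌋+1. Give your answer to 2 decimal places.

Sorted: 3.9, 4.8, 5.8, 7.8, 11.4, 14.7, 15.3, 15.4, 15.6, 18.3.
n = 10.
r = 1 + (30/100)·(10 − 1) = 1 + 2.7 = 3.7.
Rank 3 is 5.8 and rank 4 is 7.8.
Interpolate: 5.8 + 0.7·(7.8 − 5.8) = 5.8 + 0.7·2 = 7.2.

7.20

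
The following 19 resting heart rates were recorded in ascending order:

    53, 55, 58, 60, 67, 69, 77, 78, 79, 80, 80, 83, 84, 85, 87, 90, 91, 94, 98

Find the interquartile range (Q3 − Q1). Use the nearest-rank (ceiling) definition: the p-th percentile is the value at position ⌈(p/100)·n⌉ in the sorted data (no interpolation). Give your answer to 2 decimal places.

n = 19.
P25: rank ⌈25/100·19⌉ = 5 → 67.
P75: rank ⌈75/100·19⌉ = 15 → 87.
Difference: 87 − 67 = 20.

20.00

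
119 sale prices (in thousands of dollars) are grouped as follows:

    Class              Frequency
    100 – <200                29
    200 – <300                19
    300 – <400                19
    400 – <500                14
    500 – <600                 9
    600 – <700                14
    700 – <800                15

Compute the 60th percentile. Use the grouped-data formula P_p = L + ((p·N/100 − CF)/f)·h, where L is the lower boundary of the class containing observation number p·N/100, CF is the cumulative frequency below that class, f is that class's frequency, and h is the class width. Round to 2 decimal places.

N = 119; target position k = 60/100 · 119 = 71.4.
Cumulative frequencies: 29, 48, 67, 81, 90, 104, 119.
Observation 71.4 falls in the class 400 – <500.
L = 400, CF = 67, f = 14, h = 100.
P60 = 400 + ((71.4 − 67)/14)·100 = 400 + 31.4286 = 431.429.

431.43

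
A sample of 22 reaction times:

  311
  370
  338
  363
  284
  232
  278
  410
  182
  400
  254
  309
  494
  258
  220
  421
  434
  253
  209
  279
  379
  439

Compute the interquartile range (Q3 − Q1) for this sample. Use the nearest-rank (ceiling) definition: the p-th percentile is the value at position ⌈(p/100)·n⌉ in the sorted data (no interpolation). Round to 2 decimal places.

146.00

Sorted: 182, 209, 220, 232, 253, 254, 258, 278, 279, 284, 309, 311, 338, 363, 370, 379, 400, 410, 421, 434, 439, 494.
n = 22.
P25: rank ⌈25/100·22⌉ = 6 → 254.
P75: rank ⌈75/100·22⌉ = 17 → 400.
Difference: 400 − 254 = 146.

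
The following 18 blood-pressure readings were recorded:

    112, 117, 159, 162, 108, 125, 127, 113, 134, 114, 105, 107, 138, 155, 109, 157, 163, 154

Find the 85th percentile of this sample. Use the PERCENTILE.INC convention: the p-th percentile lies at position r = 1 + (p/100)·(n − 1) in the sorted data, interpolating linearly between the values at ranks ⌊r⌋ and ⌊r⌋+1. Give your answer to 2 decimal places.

157.90

Sorted: 105, 107, 108, 109, 112, 113, 114, 117, 125, 127, 134, 138, 154, 155, 157, 159, 162, 163.
n = 18.
r = 1 + (85/100)·(18 − 1) = 1 + 14.45 = 15.45.
Rank 15 is 157 and rank 16 is 159.
Interpolate: 157 + 0.45·(159 − 157) = 157 + 0.45·2 = 157.9.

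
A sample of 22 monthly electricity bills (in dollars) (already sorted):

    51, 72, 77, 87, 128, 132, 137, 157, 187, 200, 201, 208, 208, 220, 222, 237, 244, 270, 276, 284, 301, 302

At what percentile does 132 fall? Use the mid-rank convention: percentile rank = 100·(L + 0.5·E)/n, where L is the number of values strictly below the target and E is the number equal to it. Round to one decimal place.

25.0

Count below 132: L = 5; count equal: E = 1; n = 22.
Percentile rank = 100·(5 + 0.5·1)/22 = 100·5.5/22 = 25.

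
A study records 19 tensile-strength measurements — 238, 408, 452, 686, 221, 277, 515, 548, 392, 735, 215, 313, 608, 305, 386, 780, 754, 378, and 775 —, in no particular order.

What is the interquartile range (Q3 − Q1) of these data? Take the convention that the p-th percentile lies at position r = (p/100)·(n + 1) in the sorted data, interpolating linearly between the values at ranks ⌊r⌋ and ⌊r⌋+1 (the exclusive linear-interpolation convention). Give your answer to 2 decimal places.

381.00

Sorted: 215, 221, 238, 277, 305, 313, 378, 386, 392, 408, 452, 515, 548, 608, 686, 735, 754, 775, 780.
n = 19.
P25: r = 5 (integer) → 305.
P75: r = 15 (integer) → 686.
Difference: 686 − 305 = 381.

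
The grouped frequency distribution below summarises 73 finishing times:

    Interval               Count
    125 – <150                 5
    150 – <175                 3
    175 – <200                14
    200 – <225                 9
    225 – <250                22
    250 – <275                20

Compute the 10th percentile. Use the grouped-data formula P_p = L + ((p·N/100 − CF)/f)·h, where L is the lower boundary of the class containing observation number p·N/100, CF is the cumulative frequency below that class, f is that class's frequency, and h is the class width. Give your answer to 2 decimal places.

N = 73; target position k = 10/100 · 73 = 7.3.
Cumulative frequencies: 5, 8, 22, 31, 53, 73.
Observation 7.3 falls in the class 150 – <175.
L = 150, CF = 5, f = 3, h = 25.
P10 = 150 + ((7.3 − 5)/3)·25 = 150 + 19.1667 = 169.167.

169.17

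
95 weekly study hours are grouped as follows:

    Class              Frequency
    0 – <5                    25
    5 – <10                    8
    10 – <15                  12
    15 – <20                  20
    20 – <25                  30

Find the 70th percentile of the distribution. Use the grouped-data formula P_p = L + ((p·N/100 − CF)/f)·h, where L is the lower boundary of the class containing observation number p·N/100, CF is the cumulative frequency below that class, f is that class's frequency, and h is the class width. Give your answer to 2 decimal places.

20.25

N = 95; target position k = 70/100 · 95 = 66.5.
Cumulative frequencies: 25, 33, 45, 65, 95.
Observation 66.5 falls in the class 20 – <25.
L = 20, CF = 65, f = 30, h = 5.
P70 = 20 + ((66.5 − 65)/30)·5 = 20 + 0.25 = 20.25.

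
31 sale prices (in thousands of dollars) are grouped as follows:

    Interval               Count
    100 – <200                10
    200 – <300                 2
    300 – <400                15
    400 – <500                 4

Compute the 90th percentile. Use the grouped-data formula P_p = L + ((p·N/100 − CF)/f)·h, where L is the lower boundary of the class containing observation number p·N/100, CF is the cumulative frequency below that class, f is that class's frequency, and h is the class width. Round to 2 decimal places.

422.50

N = 31; target position k = 90/100 · 31 = 27.9.
Cumulative frequencies: 10, 12, 27, 31.
Observation 27.9 falls in the class 400 – <500.
L = 400, CF = 27, f = 4, h = 100.
P90 = 400 + ((27.9 − 27)/4)·100 = 400 + 22.5 = 422.5.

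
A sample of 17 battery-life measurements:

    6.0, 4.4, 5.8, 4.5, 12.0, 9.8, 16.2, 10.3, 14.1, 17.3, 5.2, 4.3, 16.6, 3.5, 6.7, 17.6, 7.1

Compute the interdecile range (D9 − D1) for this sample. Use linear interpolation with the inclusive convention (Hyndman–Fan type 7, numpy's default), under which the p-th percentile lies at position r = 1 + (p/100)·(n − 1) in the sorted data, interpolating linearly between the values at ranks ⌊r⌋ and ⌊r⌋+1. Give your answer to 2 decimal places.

Sorted: 3.5, 4.3, 4.4, 4.5, 5.2, 5.8, 6.0, 6.7, 7.1, 9.8, 10.3, 12.0, 14.1, 16.2, 16.6, 17.3, 17.6.
n = 17.
P10: r = 2.6; ranks 2–3 are 4.3, 4.4; interpolating gives 4.36.
P90: r = 15.4; ranks 15–16 are 16.6, 17.3; interpolating gives 16.88.
Difference: 16.88 − 4.36 = 12.52.

12.52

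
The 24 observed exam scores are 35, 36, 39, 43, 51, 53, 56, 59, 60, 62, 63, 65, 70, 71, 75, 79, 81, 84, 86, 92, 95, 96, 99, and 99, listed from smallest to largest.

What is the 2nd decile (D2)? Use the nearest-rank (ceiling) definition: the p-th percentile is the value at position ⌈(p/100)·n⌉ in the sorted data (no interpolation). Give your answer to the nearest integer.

51

n = 24.
Position = ⌈20/100 · 24⌉ = ⌈4.8⌉ = 5.
The value at rank 5 is 51.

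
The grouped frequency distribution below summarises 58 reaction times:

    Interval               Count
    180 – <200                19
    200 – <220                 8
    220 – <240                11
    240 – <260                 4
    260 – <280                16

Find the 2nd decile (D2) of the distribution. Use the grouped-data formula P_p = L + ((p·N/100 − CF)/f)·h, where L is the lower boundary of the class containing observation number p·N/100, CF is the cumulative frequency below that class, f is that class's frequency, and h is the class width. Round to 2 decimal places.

192.21

N = 58; target position k = 20/100 · 58 = 11.6.
Cumulative frequencies: 19, 27, 38, 42, 58.
Observation 11.6 falls in the class 180 – <200.
L = 180, CF = 0, f = 19, h = 20.
P20 = 180 + ((11.6 − 0)/19)·20 = 180 + 12.2105 = 192.211.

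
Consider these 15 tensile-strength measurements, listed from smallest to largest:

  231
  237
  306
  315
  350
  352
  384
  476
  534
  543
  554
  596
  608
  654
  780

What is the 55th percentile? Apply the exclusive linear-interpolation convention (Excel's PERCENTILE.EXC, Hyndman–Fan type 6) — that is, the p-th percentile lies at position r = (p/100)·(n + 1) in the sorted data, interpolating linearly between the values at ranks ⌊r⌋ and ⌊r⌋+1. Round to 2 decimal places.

n = 15.
r = (55/100)·(15 + 1) = 8.8.
Rank 8 is 476 and rank 9 is 534.
Interpolate: 476 + 0.8·(534 − 476) = 476 + 0.8·58 = 522.4.

522.40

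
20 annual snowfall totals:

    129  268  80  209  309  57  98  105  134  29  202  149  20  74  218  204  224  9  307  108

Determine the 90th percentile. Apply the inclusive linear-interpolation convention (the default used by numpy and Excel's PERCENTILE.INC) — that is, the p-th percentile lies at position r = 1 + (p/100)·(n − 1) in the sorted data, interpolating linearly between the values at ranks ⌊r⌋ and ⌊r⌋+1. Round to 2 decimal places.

271.90

Sorted: 9, 20, 29, 57, 74, 80, 98, 105, 108, 129, 134, 149, 202, 204, 209, 218, 224, 268, 307, 309.
n = 20.
r = 1 + (90/100)·(20 − 1) = 1 + 17.1 = 18.1.
Rank 18 is 268 and rank 19 is 307.
Interpolate: 268 + 0.1·(307 − 268) = 268 + 0.1·39 = 271.9.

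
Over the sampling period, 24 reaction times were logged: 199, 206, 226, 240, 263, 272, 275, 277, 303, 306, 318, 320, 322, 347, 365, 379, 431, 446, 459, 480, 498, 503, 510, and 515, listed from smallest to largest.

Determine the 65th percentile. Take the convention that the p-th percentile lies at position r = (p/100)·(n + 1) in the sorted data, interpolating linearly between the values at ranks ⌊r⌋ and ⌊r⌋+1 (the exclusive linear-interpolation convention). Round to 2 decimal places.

392.00

n = 24.
r = (65/100)·(24 + 1) = 16.25.
Rank 16 is 379 and rank 17 is 431.
Interpolate: 379 + 0.25·(431 − 379) = 379 + 0.25·52 = 392.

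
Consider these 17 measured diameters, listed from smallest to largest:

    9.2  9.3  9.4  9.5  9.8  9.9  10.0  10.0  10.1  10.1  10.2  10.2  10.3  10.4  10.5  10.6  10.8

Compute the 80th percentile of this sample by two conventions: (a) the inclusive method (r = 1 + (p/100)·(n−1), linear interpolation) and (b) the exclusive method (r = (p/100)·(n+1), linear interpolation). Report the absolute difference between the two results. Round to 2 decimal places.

n = 17.
(a) r = 13.8; between ranks 13 (10.3) and 14 (10.4): 10.38.
(b) r = 14.4; between ranks 14 (10.4) and 15 (10.5): 10.44.
|10.38 − 10.44| = 0.06.

0.06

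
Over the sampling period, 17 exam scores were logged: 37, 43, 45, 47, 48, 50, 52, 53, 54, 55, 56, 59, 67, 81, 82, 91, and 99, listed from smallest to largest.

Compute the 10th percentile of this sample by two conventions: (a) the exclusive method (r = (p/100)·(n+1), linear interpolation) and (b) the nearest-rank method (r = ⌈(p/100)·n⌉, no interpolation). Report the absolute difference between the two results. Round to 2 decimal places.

n = 17.
(a) r = 1.8; between ranks 1 (37) and 2 (43): 41.8.
(b) the nearest-rank method: rank 2 → 43.
|41.8 − 43| = 1.2.

1.20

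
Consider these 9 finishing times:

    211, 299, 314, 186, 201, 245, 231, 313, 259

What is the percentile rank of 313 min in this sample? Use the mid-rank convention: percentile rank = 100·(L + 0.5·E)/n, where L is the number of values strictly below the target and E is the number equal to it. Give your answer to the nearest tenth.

Sorted: 186, 201, 211, 231, 245, 259, 299, 313, 314.
Count below 313: L = 7; count equal: E = 1; n = 9.
Percentile rank = 100·(7 + 0.5·1)/9 = 100·7.5/9 = 83.33.

83.3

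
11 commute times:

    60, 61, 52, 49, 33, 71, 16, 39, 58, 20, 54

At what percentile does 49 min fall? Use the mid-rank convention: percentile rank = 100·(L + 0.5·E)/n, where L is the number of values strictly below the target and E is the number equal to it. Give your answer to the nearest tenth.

40.9

Sorted: 16, 20, 33, 39, 49, 52, 54, 58, 60, 61, 71.
Count below 49: L = 4; count equal: E = 1; n = 11.
Percentile rank = 100·(4 + 0.5·1)/11 = 100·4.5/11 = 40.91.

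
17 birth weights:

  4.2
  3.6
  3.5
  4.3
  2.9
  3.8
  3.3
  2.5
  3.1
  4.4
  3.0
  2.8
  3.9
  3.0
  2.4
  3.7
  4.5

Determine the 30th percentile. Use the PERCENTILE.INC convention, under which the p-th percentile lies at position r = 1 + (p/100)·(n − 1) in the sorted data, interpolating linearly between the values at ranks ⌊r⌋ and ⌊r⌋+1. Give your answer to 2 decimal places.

Sorted: 2.4, 2.5, 2.8, 2.9, 3.0, 3.0, 3.1, 3.3, 3.5, 3.6, 3.7, 3.8, 3.9, 4.2, 4.3, 4.4, 4.5.
n = 17.
r = 1 + (30/100)·(17 − 1) = 1 + 4.8 = 5.8.
Rank 5 is 3.0 and rank 6 is 3.0.
Interpolate: 3.0 + 0.8·(3.0 − 3.0) = 3.0 + 0.8·0 = 3.

3.00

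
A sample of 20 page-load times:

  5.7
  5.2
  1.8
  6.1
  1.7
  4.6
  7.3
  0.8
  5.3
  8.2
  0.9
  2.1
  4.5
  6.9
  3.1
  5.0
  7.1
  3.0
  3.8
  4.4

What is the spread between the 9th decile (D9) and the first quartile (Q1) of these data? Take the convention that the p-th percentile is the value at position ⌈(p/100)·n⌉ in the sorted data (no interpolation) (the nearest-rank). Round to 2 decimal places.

Sorted: 0.8, 0.9, 1.7, 1.8, 2.1, 3.0, 3.1, 3.8, 4.4, 4.5, 4.6, 5.0, 5.2, 5.3, 5.7, 6.1, 6.9, 7.1, 7.3, 8.2.
n = 20.
P25: rank ⌈25/100·20⌉ = 5 → 2.1.
P90: rank ⌈90/100·20⌉ = 18 → 7.1.
Difference: 7.1 − 2.1 = 5.

5.00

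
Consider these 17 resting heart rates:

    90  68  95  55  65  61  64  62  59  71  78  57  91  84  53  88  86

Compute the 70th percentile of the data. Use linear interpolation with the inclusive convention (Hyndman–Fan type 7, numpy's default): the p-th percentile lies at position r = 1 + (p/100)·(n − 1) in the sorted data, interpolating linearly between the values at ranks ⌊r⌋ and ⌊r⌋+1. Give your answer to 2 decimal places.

Sorted: 53, 55, 57, 59, 61, 62, 64, 65, 68, 71, 78, 84, 86, 88, 90, 91, 95.
n = 17.
r = 1 + (70/100)·(17 − 1) = 1 + 11.2 = 12.2.
Rank 12 is 84 and rank 13 is 86.
Interpolate: 84 + 0.2·(86 − 84) = 84 + 0.2·2 = 84.4.

84.40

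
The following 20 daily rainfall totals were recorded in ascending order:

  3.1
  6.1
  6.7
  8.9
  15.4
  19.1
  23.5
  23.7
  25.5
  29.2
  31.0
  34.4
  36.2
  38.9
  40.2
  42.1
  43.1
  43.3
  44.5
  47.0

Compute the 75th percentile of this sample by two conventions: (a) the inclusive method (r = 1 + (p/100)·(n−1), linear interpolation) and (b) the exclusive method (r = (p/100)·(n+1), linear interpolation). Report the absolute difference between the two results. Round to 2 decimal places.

n = 20.
(a) r = 15.25; between ranks 15 (40.2) and 16 (42.1): 40.675.
(b) r = 15.75; between ranks 15 (40.2) and 16 (42.1): 41.625.
|40.675 − 41.625| = 0.95.

0.95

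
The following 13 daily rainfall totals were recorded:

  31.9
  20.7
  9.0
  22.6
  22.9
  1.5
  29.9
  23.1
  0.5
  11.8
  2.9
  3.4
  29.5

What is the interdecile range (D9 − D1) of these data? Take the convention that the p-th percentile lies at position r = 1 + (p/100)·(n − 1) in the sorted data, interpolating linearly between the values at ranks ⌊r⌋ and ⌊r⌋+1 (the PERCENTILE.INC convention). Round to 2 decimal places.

28.04

Sorted: 0.5, 1.5, 2.9, 3.4, 9.0, 11.8, 20.7, 22.6, 22.9, 23.1, 29.5, 29.9, 31.9.
n = 13.
P10: r = 2.2; ranks 2–3 are 1.5, 2.9; interpolating gives 1.78.
P90: r = 11.8; ranks 11–12 are 29.5, 29.9; interpolating gives 29.82.
Difference: 29.82 − 1.78 = 28.04.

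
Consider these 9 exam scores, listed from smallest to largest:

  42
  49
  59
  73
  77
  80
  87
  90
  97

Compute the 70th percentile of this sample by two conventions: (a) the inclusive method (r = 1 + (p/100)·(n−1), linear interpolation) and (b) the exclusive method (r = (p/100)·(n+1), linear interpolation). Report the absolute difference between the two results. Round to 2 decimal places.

2.80

n = 9.
(a) r = 6.6; between ranks 6 (80) and 7 (87): 84.2.
(b) r = 7 → value at rank 7 = 87.
|84.2 − 87| = 2.8.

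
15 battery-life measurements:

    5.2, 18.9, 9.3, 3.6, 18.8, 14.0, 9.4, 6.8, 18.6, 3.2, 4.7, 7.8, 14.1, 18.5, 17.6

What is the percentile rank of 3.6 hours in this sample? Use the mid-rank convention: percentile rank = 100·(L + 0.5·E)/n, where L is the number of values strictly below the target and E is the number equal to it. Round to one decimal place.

Sorted: 3.2, 3.6, 4.7, 5.2, 6.8, 7.8, 9.3, 9.4, 14.0, 14.1, 17.6, 18.5, 18.6, 18.8, 18.9.
Count below 3.6: L = 1; count equal: E = 1; n = 15.
Percentile rank = 100·(1 + 0.5·1)/15 = 100·1.5/15 = 10.

10.0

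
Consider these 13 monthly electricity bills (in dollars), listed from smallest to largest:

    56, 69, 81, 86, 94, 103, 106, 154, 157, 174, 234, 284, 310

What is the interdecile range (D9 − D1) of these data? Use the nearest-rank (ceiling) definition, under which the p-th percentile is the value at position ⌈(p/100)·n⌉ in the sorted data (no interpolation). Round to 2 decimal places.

215.00

n = 13.
P10: rank ⌈10/100·13⌉ = 2 → 69.
P90: rank ⌈90/100·13⌉ = 12 → 284.
Difference: 284 − 69 = 215.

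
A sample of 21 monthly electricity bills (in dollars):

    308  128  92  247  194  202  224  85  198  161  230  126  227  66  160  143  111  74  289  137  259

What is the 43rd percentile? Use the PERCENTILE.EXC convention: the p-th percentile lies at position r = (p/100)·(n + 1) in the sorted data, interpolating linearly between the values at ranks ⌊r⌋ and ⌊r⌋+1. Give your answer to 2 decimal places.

Sorted: 66, 74, 85, 92, 111, 126, 128, 137, 143, 160, 161, 194, 198, 202, 224, 227, 230, 247, 259, 289, 308.
n = 21.
r = (43/100)·(21 + 1) = 9.46.
Rank 9 is 143 and rank 10 is 160.
Interpolate: 143 + 0.46·(160 − 143) = 143 + 0.46·17 = 150.82.

150.82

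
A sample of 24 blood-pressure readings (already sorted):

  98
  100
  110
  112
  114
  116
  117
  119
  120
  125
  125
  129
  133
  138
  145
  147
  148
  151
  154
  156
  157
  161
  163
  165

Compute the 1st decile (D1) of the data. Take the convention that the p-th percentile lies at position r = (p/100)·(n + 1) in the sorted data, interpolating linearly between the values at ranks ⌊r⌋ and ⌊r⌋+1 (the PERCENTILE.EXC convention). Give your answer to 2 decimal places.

n = 24.
r = (10/100)·(24 + 1) = 2.5.
Rank 2 is 100 and rank 3 is 110.
Interpolate: 100 + 0.5·(110 − 100) = 100 + 0.5·10 = 105.

105.00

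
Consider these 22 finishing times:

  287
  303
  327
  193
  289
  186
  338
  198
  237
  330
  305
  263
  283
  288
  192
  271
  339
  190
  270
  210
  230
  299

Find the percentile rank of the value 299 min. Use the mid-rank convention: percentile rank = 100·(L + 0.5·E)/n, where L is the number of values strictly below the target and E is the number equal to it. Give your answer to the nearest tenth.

Sorted: 186, 190, 192, 193, 198, 210, 230, 237, 263, 270, 271, 283, 287, 288, 289, 299, 303, 305, 327, 330, 338, 339.
Count below 299: L = 15; count equal: E = 1; n = 22.
Percentile rank = 100·(15 + 0.5·1)/22 = 100·15.5/22 = 70.45.

70.5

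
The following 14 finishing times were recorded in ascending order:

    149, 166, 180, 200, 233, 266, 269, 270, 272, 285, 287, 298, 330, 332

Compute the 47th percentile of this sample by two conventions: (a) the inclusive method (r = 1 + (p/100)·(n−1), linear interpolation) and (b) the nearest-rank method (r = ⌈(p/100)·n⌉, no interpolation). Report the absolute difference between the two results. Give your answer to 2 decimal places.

n = 14.
(a) r = 7.11; between ranks 7 (269) and 8 (270): 269.11.
(b) the nearest-rank method: rank 7 → 269.
|269.11 − 269| = 0.11.

0.11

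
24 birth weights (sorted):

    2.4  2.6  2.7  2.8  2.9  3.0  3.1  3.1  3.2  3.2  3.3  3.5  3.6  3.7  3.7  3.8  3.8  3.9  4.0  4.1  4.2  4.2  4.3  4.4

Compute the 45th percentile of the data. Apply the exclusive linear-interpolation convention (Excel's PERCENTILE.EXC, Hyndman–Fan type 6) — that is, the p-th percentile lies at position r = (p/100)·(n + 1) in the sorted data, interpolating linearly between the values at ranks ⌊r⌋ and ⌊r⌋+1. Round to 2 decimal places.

3.35

n = 24.
r = (45/100)·(24 + 1) = 11.25.
Rank 11 is 3.3 and rank 12 is 3.5.
Interpolate: 3.3 + 0.25·(3.5 − 3.3) = 3.3 + 0.25·0.2 = 3.35.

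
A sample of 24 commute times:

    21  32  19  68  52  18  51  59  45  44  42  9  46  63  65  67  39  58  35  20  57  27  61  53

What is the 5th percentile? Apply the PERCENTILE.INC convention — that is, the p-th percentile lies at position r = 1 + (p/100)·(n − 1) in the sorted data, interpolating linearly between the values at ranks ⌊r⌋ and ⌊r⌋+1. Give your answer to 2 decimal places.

18.15

Sorted: 9, 18, 19, 20, 21, 27, 32, 35, 39, 42, 44, 45, 46, 51, 52, 53, 57, 58, 59, 61, 63, 65, 67, 68.
n = 24.
r = 1 + (5/100)·(24 − 1) = 1 + 1.15 = 2.15.
Rank 2 is 18 and rank 3 is 19.
Interpolate: 18 + 0.15·(19 − 18) = 18 + 0.15·1 = 18.15.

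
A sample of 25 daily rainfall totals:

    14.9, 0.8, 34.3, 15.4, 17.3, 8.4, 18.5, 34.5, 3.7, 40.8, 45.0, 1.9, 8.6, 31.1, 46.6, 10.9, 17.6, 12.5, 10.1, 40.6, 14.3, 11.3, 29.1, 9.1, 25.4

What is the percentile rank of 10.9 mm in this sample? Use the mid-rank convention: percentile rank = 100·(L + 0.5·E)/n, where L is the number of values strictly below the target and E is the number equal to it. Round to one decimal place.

Sorted: 0.8, 1.9, 3.7, 8.4, 8.6, 9.1, 10.1, 10.9, 11.3, 12.5, 14.3, 14.9, 15.4, 17.3, 17.6, 18.5, 25.4, 29.1, 31.1, 34.3, 34.5, 40.6, 40.8, 45.0, 46.6.
Count below 10.9: L = 7; count equal: E = 1; n = 25.
Percentile rank = 100·(7 + 0.5·1)/25 = 100·7.5/25 = 30.

30.0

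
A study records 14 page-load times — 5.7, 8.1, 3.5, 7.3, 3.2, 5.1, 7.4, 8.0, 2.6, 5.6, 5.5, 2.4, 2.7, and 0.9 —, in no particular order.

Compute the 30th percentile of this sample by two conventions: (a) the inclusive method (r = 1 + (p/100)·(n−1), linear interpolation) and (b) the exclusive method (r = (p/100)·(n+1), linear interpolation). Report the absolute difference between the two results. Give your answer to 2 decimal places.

0.20

Sorted: 0.9, 2.4, 2.6, 2.7, 3.2, 3.5, 5.1, 5.5, 5.6, 5.7, 7.3, 7.4, 8.0, 8.1.
n = 14.
(a) r = 4.9; between ranks 4 (2.7) and 5 (3.2): 3.15.
(b) r = 4.5; between ranks 4 (2.7) and 5 (3.2): 2.95.
|3.15 − 2.95| = 0.2.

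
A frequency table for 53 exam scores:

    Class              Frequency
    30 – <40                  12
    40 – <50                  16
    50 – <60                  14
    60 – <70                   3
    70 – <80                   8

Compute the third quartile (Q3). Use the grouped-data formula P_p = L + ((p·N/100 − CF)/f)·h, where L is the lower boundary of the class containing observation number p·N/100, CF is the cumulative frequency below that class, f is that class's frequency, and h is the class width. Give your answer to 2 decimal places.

N = 53; target position k = 75/100 · 53 = 39.75.
Cumulative frequencies: 12, 28, 42, 45, 53.
Observation 39.75 falls in the class 50 – <60.
L = 50, CF = 28, f = 14, h = 10.
P75 = 50 + ((39.75 − 28)/14)·10 = 50 + 8.39286 = 58.3929.

58.39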